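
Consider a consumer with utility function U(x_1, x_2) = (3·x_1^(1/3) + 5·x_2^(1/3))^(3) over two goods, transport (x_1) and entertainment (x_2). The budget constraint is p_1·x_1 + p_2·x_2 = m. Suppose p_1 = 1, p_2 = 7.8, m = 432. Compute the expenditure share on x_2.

Substitute x_2 = (x_2/x_1)·x_1 into the budget: x_1* = m/(p_1 + p_2·(x_2/x_1)).
Numerically x_2/x_1 = 0.098771, so x_1* = 432/(1 + 7.8·0.098771) = 244.0103 and x_2* = 0.098771·244.0103 = 24.1012.
Expenditure on x_2: 7.8·24.1012 = 187.9897; share = 0.4352.

share on x_2 = 0.4352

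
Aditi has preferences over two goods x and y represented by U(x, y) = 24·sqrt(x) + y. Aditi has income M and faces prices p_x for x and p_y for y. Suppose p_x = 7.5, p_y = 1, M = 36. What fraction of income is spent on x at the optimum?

Utility is quasi-linear in y; the FOC for x is 12/√x = p_x/p_y.
Thus x* = (12·p_y/p_x)² — independent of M — with the rest of income spent on y.
Plugging in: x* = (12·1/7.5)² = 2.56, y* = 16.8.
Expenditure on x: 7.5·2.56 = 19.2; share = 0.5333.

share on x = 0.5333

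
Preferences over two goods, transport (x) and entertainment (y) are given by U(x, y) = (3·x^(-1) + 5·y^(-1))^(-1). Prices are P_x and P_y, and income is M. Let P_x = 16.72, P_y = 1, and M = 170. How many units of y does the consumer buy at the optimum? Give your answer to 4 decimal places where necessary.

From the CES first-order condition, (3/5)·(y/x)^(2) = P_x/P_y.
Hence y/x = ((5/3)·P_x/P_y)^(1/(2)), i.e. raised to the 0.5 power.
With the ratio pinned down, the budget gives x* = M/(P_x + P_y·(y/x)) and y* = (y/x)·x*.
Numerically y/x = 5.278889, so x* = 170/(16.72 + 1·5.278889) = 7.7277 and y* = 5.278889·7.7277 = 40.7935.

y* = 40.7935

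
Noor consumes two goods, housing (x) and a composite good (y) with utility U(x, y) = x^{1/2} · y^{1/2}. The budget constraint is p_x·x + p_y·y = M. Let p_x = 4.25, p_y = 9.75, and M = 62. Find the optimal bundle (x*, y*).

The MRS is y/x. Set MRS = p_x/p_y.
Rearranging, p_y·y = p_x·x. Substituting into the budget gives p_x·x·(1 + 1) = M.
Demand: x*(p_x,p_y,M) = 0.5·M/p_x and y* = 0.5·M/p_y.
At p_x=4.25, p_y=9.75, M=62: x* = 0.5·62/4.25 = 7.2941, y* = 3.1795.

x* = 7.2941, y* = 3.1795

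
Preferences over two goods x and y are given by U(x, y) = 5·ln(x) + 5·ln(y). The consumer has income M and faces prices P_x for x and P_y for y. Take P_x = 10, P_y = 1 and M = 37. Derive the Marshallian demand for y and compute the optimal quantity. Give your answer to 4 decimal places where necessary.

MU_x/MU_y = (5·y)/(5·x); tangency sets this equal to P_x/P_y.
Rearranging, P_y·y = P_x·x. Substituting into the budget gives P_x·x·(1 + 1) = M.
Demand: x*(P_x,P_y,M) = 0.5·M/P_x and y* = 0.5·M/P_y.
At P_x=10, P_y=1, M=37: y* = 0.5·37/1 = 18.5.

y* = 18.5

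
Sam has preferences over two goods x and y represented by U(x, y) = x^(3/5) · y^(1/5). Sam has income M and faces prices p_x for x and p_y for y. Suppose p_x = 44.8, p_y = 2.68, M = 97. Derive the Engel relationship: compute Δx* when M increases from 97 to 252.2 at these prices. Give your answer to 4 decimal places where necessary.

Δx* = 2.5982

Tangency: MRS = 3·y/x = p_x/p_y.
Rearranging, p_y·y = (1/3)·p_x·x. Substituting into the budget gives p_x·x·(1 + (1/3)) = M.
Demand: x*(p_x,p_y,M) = 0.75·M/p_x and y* = 0.25·M/p_y.
At p_x=44.8, p_y=2.68, M=97: x* = 0.75·97/44.8 = 1.6239.
At M' = 252.2: x* = 4.2221. Change: 4.2221 − 1.6239 = 2.5982.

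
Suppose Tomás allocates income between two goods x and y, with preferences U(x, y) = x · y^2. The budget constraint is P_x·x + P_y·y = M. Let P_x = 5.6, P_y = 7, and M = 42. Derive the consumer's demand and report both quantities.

x* = 2.5, y* = 4

MU_x/MU_y = (y)/(2·x); tangency sets this equal to P_x/P_y.
So P_y·y = 2·P_x·x; combined with the budget, a share 1/3 of income goes to x.
Demand: x*(P_x,P_y,M) = 1/3·M/P_x and y* = 2/3·M/P_y.
At P_x=5.6, P_y=7, M=42: x* = 1/3·42/5.6 = 2.5, y* = 4.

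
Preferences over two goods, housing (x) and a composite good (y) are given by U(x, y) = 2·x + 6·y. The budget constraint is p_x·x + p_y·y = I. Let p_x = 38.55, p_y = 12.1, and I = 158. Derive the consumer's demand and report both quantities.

Perfect substitutes: compare marginal utility per dollar. 2/p_x vs 6/p_y → 0.0519 vs 0.4959.
y gives more utility per dollar, so spend all income on y: y* = I/p_y, x* = 0.
Numerically: x* = 0, y* = 13.0579.

x* = 0, y* = 13.0579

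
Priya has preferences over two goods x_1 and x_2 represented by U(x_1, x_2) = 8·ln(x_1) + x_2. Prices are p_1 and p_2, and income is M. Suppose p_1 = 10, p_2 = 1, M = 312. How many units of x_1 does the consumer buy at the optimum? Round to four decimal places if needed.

x_1* = 0.8

MU_x_1 = 8/x_1, MU_x_2 = 1. Tangency: 8/x_1 = p_1/p_2.
So x_1*(p_1,p_2) = 8·p_2/p_1, independent of income; and x_2* = (M − 8·p_2)/p_2.
At the given prices: x_1* = 8·1/10 = 0.8.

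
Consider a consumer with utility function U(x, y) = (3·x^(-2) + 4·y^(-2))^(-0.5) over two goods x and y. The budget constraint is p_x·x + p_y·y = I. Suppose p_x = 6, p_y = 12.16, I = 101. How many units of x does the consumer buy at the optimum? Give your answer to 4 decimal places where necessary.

x* = 6.0932

Substitute y = (y/x)·x into the budget: x* = I/(p_x + p_y·(y/x)).
Numerically y/x = 0.869732, so x* = 101/(6 + 12.16·0.869732) = 6.0932.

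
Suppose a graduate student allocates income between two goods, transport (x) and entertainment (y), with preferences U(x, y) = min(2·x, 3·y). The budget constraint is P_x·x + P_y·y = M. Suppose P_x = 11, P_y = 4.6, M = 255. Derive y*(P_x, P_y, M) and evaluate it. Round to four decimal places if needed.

With perfect complements, no substitution: consume in ratio x:y = 3:2.
Budget: P_x·x + P_y·(2/3)·x = M, so (3·P_x + 2·P_y)·x = 3·M.
Demand: x*(P_x,P_y,M) = 3·M/(3·P_x + 2·P_y), y* = 2·M/(3·P_x + 2·P_y).
Here 3·11 + 2·4.6 = 42.2, giving y* = 12.0853.

y* = 12.0853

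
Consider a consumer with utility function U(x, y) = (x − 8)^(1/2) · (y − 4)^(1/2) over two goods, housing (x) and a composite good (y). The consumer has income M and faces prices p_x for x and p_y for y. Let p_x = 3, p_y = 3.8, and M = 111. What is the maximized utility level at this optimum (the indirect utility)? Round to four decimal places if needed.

Let x' = x−8, y' = y−4. MRS = y'/x' = p_x/p_y.
After buying the subsistence bundle (8, 4), a share 0.5 of the remaining income goes to x: x* = 8 + 0.5·(M − 8p_x − 4p_y)/p_x.
Discretionary income = 111 − 8·3 − 4·3.8 = 71.8; x* = 8 + 0.5·71.8/3 = 19.9667; y* = 4 + 0.5·71.8/3.8 = 13.4474.
Utility at the optimum: U(19.9667, 13.4474) = 10.6327.

V = 10.6327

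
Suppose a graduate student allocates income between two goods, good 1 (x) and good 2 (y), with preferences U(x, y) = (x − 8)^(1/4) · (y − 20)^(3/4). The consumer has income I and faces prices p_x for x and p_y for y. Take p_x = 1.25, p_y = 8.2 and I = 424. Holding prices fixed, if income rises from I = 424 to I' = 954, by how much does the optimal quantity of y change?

This is Cobb-Douglas in (x−8, y−20): tangency gives 0.25·p_y·(y−20) = 0.75·p_x·(x−8).
Substituting into the budget: x* = 8 + 0.25·(I − 8·p_x − 20·p_y)/p_x, and y* = 20 + 0.75·(…)/p_y.
Discretionary income = 424 − 8·1.25 − 20·8.2 = 250; y* = 20 + 0.75·250/8.2 = 42.8659.
At I' = 954: y* = 91.3415. Change: 91.3415 − 42.8659 = 48.4756.

Δy* = 48.4756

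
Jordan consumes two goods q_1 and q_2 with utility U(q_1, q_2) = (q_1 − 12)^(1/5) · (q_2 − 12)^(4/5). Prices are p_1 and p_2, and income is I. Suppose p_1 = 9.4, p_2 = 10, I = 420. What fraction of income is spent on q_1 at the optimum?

This is Cobb-Douglas in (q_1−12, q_2−12): tangency gives 0.2·p_2·(q_2−12) = 0.8·p_1·(q_1−12).
After buying the subsistence bundle (12, 12), a share 0.2 of the remaining income goes to q_1: q_1* = 12 + 0.2·(I − 12p_1 − 12p_2)/p_1.
Discretionary income = 420 − 12·9.4 − 12·10 = 187.2; q_1* = 12 + 0.2·187.2/9.4 = 15.983; q_2* = 12 + 0.8·187.2/10 = 26.976.
Expenditure on q_1: 9.4·15.983 = 150.24; share = 0.3577.

share on q_1 = 0.3577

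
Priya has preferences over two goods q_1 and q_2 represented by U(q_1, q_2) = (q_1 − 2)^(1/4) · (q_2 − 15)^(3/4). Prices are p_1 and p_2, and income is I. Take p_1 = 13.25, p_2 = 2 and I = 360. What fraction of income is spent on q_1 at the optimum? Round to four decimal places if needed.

This is Cobb-Douglas in (q_1−2, q_2−15): tangency gives 0.25·p_2·(q_2−15) = 0.75·p_1·(q_1−2).
Substituting into the budget: q_1* = 2 + 0.25·(I − 2·p_1 − 15·p_2)/p_1, and q_2* = 15 + 0.75·(…)/p_2.
Discretionary income = 360 − 2·13.25 − 15·2 = 303.5; q_1* = 2 + 0.25·303.5/13.25 = 7.7264; q_2* = 15 + 0.75·303.5/2 = 128.8125.
Expenditure on q_1: 13.25·7.7264 = 102.375; share = 0.2844.

share on q_1 = 0.2844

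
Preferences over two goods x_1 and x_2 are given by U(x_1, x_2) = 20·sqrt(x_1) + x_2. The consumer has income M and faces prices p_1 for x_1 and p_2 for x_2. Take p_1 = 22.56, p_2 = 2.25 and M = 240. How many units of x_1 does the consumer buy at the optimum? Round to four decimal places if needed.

Set MRS = p_1/p_2: 10·x_1^(−1/2) = p_1/p_2.
Solve: √x_1 = 10·p_2/p_1, so x_1*(p_1,p_2) = (10·p_2/p_1)², and x_2* = (M − p_1·x_1*)/p_2.
Plugging in: x_1* = (10·2.25/22.56)² = 0.9947.

x_1* = 0.9947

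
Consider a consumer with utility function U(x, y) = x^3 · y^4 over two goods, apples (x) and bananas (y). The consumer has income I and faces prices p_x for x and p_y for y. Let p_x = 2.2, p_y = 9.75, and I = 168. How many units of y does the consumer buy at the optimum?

y* = 9.8462

MU_x/MU_y = (3·y)/(4·x); tangency sets this equal to p_x/p_y.
So 3·p_y·y = 4·p_x·x; combined with the budget, a share 3/7 of income goes to x.
Demand: x*(p_x,p_y,I) = 3/7·I/p_x and y* = 4/7·I/p_y.
At p_x=2.2, p_y=9.75, I=168: y* = 4/7·168/9.75 = 9.8462.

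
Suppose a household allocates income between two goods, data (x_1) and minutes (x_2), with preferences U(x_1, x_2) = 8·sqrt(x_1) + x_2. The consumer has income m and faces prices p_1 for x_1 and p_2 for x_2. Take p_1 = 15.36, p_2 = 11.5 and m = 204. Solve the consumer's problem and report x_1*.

x_1* = 8.9688

MU_x_1 = 4/√x_1, MU_x_2 = 1. Tangency: 4/√x_1 = p_1/p_2.
Thus x_1* = (4·p_2/p_1)² — independent of m — with the rest of income spent on x_2.
Plugging in: x_1* = (4·11.5/15.36)² = 8.9688.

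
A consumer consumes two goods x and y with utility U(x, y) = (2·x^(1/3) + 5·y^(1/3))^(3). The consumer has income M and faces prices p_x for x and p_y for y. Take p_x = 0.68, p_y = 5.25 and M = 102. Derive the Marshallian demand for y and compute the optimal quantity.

y* = 11.4089

MRS = MU_x/MU_y = (2/5)·(y/x)^(2/3). Set equal to p_x/p_y.
Solve for the ratio: y/x = [(5/2)·p_x/p_y]^(1.5).
With the ratio pinned down, the budget gives x* = M/(p_x + p_y·(y/x)) and y* = (y/x)·x*.
Numerically y/x = 0.184261, so x* = 102/(0.68 + 5.25·0.184261) = 61.9168 and y* = 0.184261·61.9168 = 11.4089.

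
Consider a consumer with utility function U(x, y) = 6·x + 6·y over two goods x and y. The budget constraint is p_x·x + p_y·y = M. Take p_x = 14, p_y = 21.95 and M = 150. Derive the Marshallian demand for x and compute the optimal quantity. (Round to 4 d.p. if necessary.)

Linear utility — the consumer picks whichever good has higher MU/price: 6/14 = 0.4286 vs 6/21.95 = 0.2733.
x gives more utility per dollar, so spend all income on x: x* = M/p_x, y* = 0.
Numerically: x* = 10.7143, y* = 0.

x* = 10.7143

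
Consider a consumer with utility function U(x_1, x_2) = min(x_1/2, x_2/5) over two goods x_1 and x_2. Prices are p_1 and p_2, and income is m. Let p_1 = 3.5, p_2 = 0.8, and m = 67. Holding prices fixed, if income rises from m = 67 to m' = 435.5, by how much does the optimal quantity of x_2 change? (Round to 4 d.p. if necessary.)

With perfect complements, no substitution: consume in ratio x_1:x_2 = 2:5.
Budget: p_1·x_1 + p_2·(5/2)·x_1 = m, so (2·p_1 + 5·p_2)·x_1 = 2·m.
Demand: x_1*(p_1,p_2,m) = 2·m/(2·p_1 + 5·p_2), x_2* = 5·m/(2·p_1 + 5·p_2).
Here 2·3.5 + 5·0.8 = 11, giving x_2* = 30.4545.
At m' = 435.5: x_2* = 197.9545. Change: 197.9545 − 30.4545 = 167.5.

Δx_2* = 167.5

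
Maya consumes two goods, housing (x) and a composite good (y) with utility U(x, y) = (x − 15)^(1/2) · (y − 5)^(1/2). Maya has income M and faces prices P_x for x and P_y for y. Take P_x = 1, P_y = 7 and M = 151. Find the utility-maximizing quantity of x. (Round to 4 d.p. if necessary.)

x* = 65.5

Let x' = x−15, y' = y−5. MRS = y'/x' = P_x/P_y.
After buying the subsistence bundle (15, 5), a share 0.5 of the remaining income goes to x: x* = 15 + 0.5·(M − 15P_x − 5P_y)/P_x.
Discretionary income = 151 − 15·1 − 5·7 = 101; x* = 15 + 0.5·101/1 = 65.5.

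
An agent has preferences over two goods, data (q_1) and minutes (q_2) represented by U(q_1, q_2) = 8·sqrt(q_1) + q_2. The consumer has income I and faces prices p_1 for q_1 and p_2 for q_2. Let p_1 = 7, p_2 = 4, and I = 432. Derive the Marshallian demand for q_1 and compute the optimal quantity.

q_1* = 5.2245

Set MRS = p_1/p_2: 4·q_1^(−1/2) = p_1/p_2.
Thus q_1* = (4·p_2/p_1)² — independent of I — with the rest of income spent on q_2.
Plugging in: q_1* = (4·4/7)² = 5.2245.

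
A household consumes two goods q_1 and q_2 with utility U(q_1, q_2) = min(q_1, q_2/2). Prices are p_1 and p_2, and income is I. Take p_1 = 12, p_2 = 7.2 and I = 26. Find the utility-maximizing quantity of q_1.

q_1* = 0.9848

Leontief preferences: the optimum is at the kink where q_1/1 = q_2/2, i.e. q_2 = 2·q_1.
Budget: p_1·q_1 + p_2·2·q_1 = I, so (p_1 + 2·p_2)·q_1 = I.
Demand: q_1*(p_1,p_2,I) = I/(p_1 + 2·p_2), q_2* = 2·I/(p_1 + 2·p_2).
Here 12 + 2·7.2 = 26.4, giving q_1* = 0.9848.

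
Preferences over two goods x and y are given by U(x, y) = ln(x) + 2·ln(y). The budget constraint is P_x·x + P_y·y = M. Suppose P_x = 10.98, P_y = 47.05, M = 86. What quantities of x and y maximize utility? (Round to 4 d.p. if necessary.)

x* = 2.6108, y* = 1.2186

The MRS is (1/2)·y/x. Set MRS = P_x/P_y.
So P_y·y = 2·P_x·x; combined with the budget, a share 1/3 of income goes to x.
Demand: x*(P_x,P_y,M) = 1/3·M/P_x and y* = 2/3·M/P_y.
At P_x=10.98, P_y=47.05, M=86: x* = 1/3·86/10.98 = 2.6108, y* = 1.2186.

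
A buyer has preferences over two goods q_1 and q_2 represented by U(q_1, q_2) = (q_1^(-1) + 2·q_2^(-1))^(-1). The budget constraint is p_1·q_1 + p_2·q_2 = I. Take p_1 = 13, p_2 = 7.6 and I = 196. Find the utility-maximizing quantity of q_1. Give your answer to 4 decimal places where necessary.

q_1* = 7.244

From the CES first-order condition, (1/2)·(q_2/q_1)^(2) = p_1/p_2.
Hence q_2/q_1 = (2·p_1/p_2)^(1/(2)), i.e. raised to the 0.5 power.
With the ratio pinned down, the budget gives q_1* = I/(p_1 + p_2·(q_2/q_1)) and q_2* = (q_2/q_1)·q_1*.
Numerically q_2/q_1 = 1.849609, so q_1* = 196/(13 + 7.6·1.849609) = 7.244.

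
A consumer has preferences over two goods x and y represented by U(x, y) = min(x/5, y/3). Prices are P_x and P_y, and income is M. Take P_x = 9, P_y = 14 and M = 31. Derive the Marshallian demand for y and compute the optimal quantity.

y* = 1.069

Leontief preferences: the optimum is at the kink where x/5 = y/3, i.e. y = (3/5)·x.
Budget: P_x·x + P_y·(3/5)·x = M, so (5·P_x + 3·P_y)·x = 5·M.
Demand: x*(P_x,P_y,M) = 5·M/(5·P_x + 3·P_y), y* = 3·M/(5·P_x + 3·P_y).
Here 5·9 + 3·14 = 87, giving y* = 1.069.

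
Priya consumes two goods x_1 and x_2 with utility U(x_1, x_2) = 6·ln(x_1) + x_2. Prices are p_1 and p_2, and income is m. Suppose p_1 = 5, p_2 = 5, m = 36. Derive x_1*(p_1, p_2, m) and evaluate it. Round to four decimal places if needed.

Set MRS = p_1/p_2: (6/x_1)/1 = p_1/p_2.
So x_1*(p_1,p_2) = 6·p_2/p_1, independent of income; and x_2* = (m − 6·p_2)/p_2.
At the given prices: x_1* = 6·5/5 = 6.

x_1* = 6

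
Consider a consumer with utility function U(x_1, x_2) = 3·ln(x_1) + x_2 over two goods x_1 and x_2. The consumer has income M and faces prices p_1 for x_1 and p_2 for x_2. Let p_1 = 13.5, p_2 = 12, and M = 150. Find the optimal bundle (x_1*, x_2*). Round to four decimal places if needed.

x_1* = 2.6667, x_2* = 9.5

Set MRS = p_1/p_2: (3/x_1)/1 = p_1/p_2.
So x_1*(p_1,p_2) = 3·p_2/p_1, independent of income; and x_2* = (M − 3·p_2)/p_2.
At the given prices: x_1* = 3·12/13.5 = 2.6667, and x_2* = 9.5.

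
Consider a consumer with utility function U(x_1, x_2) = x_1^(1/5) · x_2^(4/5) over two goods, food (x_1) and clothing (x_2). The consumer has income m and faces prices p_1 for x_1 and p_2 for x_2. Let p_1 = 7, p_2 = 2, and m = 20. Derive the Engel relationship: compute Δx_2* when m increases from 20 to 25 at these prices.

Δx_2* = 2

MU_x_1/MU_x_2 = (0.2·x_2)/(0.8·x_1); tangency sets this equal to p_1/p_2.
Rearranging, p_2·x_2 = 4·p_1·x_1. Substituting into the budget gives p_1·x_1·(1 + 4) = m.
Demand: x_1*(p_1,p_2,m) = 0.2·m/p_1 and x_2* = 0.8·m/p_2.
At p_1=7, p_2=2, m=20: x_2* = 0.8·20/2 = 8.
At m' = 25: x_2* = 10. Change: 10 − 8 = 2.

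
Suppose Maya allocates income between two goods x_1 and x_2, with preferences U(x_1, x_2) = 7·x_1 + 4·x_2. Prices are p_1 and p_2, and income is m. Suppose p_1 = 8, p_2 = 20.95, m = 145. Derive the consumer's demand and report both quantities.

Perfect substitutes: compare marginal utility per dollar. 7/p_1 vs 4/p_2 → 0.875 vs 0.1909.
x_1 gives more utility per dollar, so spend all income on x_1: x_1* = m/p_1, x_2* = 0.
Numerically: x_1* = 18.125, x_2* = 0.

x_1* = 18.125, x_2* = 0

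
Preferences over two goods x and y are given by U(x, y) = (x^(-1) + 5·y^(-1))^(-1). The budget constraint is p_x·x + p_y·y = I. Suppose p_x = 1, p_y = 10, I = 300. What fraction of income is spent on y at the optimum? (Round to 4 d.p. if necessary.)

From the CES first-order condition, (1/5)·(y/x)^(2) = p_x/p_y.
Solve for the ratio: y/x = [5·p_x/p_y]^(0.5).
With the ratio pinned down, the budget gives x* = I/(p_x + p_y·(y/x)) and y* = (y/x)·x*.
Numerically y/x = 0.707107, so x* = 300/(1 + 10·0.707107) = 37.1698 and y* = 0.707107·37.1698 = 26.283.
Expenditure on y: 10·26.283 = 262.8302; share = 0.8761.

share on y = 0.8761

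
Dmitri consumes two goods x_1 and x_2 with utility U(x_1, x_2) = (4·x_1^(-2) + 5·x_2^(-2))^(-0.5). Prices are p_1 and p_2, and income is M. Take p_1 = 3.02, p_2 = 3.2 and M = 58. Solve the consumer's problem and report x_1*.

x_1* = 9.0608

Substitute x_2 = (x_2/x_1)·x_1 into the budget: x_1* = M/(p_1 + p_2·(x_2/x_1)).
Numerically x_2/x_1 = 1.056629, so x_1* = 58/(3.02 + 3.2·1.056629) = 9.0608.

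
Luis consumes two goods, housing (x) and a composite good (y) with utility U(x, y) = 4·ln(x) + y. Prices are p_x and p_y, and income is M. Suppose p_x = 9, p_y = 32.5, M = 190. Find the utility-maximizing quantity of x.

x* = 14.4444

Set MRS = p_x/p_y: (4/x)/1 = p_x/p_y.
So x*(p_x,p_y) = 4·p_y/p_x, independent of income; and y* = (M − 4·p_y)/p_y.
At the given prices: x* = 4·32.5/9 = 14.4444.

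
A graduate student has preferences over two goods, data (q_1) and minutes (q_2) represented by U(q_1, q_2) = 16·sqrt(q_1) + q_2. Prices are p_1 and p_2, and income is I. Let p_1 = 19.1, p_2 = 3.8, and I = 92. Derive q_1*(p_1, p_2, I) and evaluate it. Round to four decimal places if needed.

Plugging in: q_1* = (8·3.8/19.1)² = 2.5333.

q_1* = 2.5333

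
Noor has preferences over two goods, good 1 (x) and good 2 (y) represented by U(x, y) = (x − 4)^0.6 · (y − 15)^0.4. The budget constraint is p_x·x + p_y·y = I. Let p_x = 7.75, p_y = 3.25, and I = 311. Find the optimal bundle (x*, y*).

x* = 21.9032, y* = 43.4615

MRS = (3/2)·(y−15)/(x−4). Tangency with p_x/p_y gives y−15 = (2/3)·(p_x/p_y)·(x−4).
Substituting into the budget: x* = 4 + 0.6·(I − 4·p_x − 15·p_y)/p_x, and y* = 15 + 0.4·(…)/p_y.
Discretionary income = 311 − 4·7.75 − 15·3.25 = 231.25; x* = 4 + 0.6·231.25/7.75 = 21.9032; y* = 15 + 0.4·231.25/3.25 = 43.4615.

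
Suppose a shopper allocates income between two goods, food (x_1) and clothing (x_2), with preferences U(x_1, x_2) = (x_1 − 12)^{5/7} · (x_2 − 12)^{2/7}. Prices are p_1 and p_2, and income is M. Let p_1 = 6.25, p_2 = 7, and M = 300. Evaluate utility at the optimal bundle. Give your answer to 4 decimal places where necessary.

Let x_1' = x_1−12, x_2' = x_2−12. MRS = (5/2)·x_2'/x_1' = p_1/p_2.
Substituting into the budget: x_1* = 12 + 5/7·(M − 12·p_1 − 12·p_2)/p_1, and x_2* = 12 + 2/7·(…)/p_2.
Discretionary income = 300 − 12·6.25 − 12·7 = 141; x_1* = 12 + 5/7·141/6.25 = 28.1143; x_2* = 12 + 2/7·141/7 = 17.7551.
Utility at the optimum: U(28.1143, 17.7551) = 12.0075.

V = 12.0075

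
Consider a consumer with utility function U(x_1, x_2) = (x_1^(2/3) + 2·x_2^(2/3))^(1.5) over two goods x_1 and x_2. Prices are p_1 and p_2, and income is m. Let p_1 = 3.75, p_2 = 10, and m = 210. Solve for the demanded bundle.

MRS = MU_x_1/MU_x_2 = (1/2)·(x_2/x_1)^(1/3). Set equal to p_1/p_2.
Hence x_2/x_1 = (2·p_1/p_2)^(1/(1/3)), i.e. raised to the 3 power.
With the ratio pinned down, the budget gives x_1* = m/(p_1 + p_2·(x_2/x_1)) and x_2* = (x_2/x_1)·x_1*.
Numerically x_2/x_1 = 0.421875, so x_1* = 210/(3.75 + 10·0.421875) = 26.3529 and x_2* = 0.421875·26.3529 = 11.1176.

x_1* = 26.3529, x_2* = 11.1176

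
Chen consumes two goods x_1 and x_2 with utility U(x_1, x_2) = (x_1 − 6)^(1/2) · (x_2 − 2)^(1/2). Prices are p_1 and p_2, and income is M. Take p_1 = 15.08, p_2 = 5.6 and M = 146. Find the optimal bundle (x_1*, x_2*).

MRS = (x_2−2)/(x_1−6). Tangency with p_1/p_2 gives x_2−2 = (p_1/p_2)·(x_1−6).
Substituting into the budget: x_1* = 6 + 0.5·(M − 6·p_1 − 2·p_2)/p_1, and x_2* = 2 + 0.5·(…)/p_2.
Discretionary income = 146 − 6·15.08 − 2·5.6 = 44.32; x_1* = 6 + 0.5·44.32/15.08 = 7.4695; x_2* = 2 + 0.5·44.32/5.6 = 5.9571.

x_1* = 7.4695, x_2* = 5.9571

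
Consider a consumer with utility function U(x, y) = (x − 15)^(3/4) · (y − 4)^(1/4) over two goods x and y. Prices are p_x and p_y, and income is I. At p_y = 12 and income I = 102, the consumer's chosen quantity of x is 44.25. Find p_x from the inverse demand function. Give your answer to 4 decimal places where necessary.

Let x' = x−15, y' = y−4. MRS = 3·y'/x' = p_x/p_y.
After buying the subsistence bundle (15, 4), a share 0.75 of the remaining income goes to x: x* = 15 + 0.75·(I − 15p_x − 4p_y)/p_x.
Set x* = 44.25 in the demand function and solve for p_x: p_x = 1.

p_x = 1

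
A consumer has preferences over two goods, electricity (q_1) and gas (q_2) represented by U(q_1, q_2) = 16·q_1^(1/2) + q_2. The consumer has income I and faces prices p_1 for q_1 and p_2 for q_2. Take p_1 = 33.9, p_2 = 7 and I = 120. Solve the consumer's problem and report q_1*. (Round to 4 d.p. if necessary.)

q_1* = 2.7288

Set MRS = p_1/p_2: 8·q_1^(−1/2) = p_1/p_2.
Thus q_1* = (8·p_2/p_1)² — independent of I — with the rest of income spent on q_2.
Plugging in: q_1* = (8·7/33.9)² = 2.7288.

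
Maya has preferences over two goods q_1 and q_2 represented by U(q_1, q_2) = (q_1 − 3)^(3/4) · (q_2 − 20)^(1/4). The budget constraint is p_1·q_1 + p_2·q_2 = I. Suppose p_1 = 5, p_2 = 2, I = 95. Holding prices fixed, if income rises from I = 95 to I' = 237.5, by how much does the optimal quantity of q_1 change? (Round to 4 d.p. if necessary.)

Δq_1* = 21.375

MRS = 3·(q_2−20)/(q_1−3). Tangency with p_1/p_2 gives q_2−20 = (1/3)·(p_1/p_2)·(q_1−3).
After buying the subsistence bundle (3, 20), a share 0.75 of the remaining income goes to q_1: q_1* = 3 + 0.75·(I − 3p_1 − 20p_2)/p_1.
Discretionary income = 95 − 3·5 − 20·2 = 40; q_1* = 3 + 0.75·40/5 = 9.
At I' = 237.5: q_1* = 30.375. Change: 30.375 − 9 = 21.375.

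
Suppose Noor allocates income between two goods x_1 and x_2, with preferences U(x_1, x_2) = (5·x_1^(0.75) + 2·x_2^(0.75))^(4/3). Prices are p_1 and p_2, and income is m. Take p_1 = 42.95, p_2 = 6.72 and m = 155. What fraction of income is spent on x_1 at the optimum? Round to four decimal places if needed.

MU_x_1 ∝ 5·x_1^(-0.25), MU_x_2 ∝ 2·x_2^(-0.25), so MRS = (5/2)·(x_2/x_1)^(0.25) = p_1/p_2.
Hence x_2/x_1 = ((2/5)·p_1/p_2)^(1/(0.25)), i.e. raised to the 4 power.
With the ratio pinned down, the budget gives x_1* = m/(p_1 + p_2·(x_2/x_1)) and x_2* = (x_2/x_1)·x_1*.
Numerically x_2/x_1 = 42.718456, so x_1* = 155/(42.95 + 6.72·42.718456) = 0.4697 and x_2* = 42.718456·0.4697 = 20.0636.
Expenditure on x_1: 42.95·0.4697 = 20.1724; share = 0.1301.

share on x_1 = 0.1301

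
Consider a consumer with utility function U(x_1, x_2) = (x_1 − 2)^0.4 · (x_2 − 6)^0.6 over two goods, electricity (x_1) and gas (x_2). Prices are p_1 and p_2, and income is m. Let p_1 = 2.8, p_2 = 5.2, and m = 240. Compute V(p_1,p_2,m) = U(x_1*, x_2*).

Let x_1' = x_1−2, x_2' = x_2−6. MRS = (2/3)·x_2'/x_1' = p_1/p_2.
Substituting into the budget: x_1* = 2 + 0.4·(m − 2·p_1 − 6·p_2)/p_1, and x_2* = 6 + 0.6·(…)/p_2.
Discretionary income = 240 − 2·2.8 − 6·5.2 = 203.2; x_1* = 2 + 0.4·203.2/2.8 = 31.0286; x_2* = 6 + 0.6·203.2/5.2 = 29.4462.
Utility at the optimum: U(31.0286, 29.4462) = 25.5372.

V = 25.5372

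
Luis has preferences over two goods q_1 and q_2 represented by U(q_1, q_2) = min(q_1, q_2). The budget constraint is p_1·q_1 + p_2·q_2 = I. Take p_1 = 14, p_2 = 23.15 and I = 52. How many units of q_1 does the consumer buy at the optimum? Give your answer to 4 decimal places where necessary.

With perfect complements, no substitution: consume in ratio q_1:q_2 = 1:1.
Budget: p_1·q_1 + p_2·q_1 = I, so (p_1 + p_2)·q_1 = I.
Demand: q_1*(p_1,p_2,I) = I/(p_1 + p_2), q_2* = I/(p_1 + p_2).
Here 14 + 23.15 = 37.15, giving q_1* = 1.3997.

q_1* = 1.3997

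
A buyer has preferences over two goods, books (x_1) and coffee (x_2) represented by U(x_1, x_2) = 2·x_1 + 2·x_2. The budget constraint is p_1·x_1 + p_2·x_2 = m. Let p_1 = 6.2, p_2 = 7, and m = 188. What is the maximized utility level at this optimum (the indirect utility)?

Perfect substitutes: compare marginal utility per dollar. 2/p_1 vs 2/p_2 → 0.3226 vs 0.2857.
x_1 gives more utility per dollar, so spend all income on x_1: x_1* = m/p_1, x_2* = 0.
Numerically: x_1* = 30.3226, x_2* = 0.
Utility at the optimum: U(30.3226, 0) = 60.6452.

V = 60.6452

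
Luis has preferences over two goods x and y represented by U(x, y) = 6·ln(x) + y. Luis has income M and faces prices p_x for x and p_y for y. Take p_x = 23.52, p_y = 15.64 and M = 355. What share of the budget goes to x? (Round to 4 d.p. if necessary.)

MU_x = 6/x, MU_y = 1. Tangency: 6/x = p_x/p_y.
So x*(p_x,p_y) = 6·p_y/p_x, independent of income; and y* = (M − 6·p_y)/p_y.
At the given prices: x* = 6·15.64/23.52 = 3.9898, and y* = 16.6982.
Expenditure on x: 23.52·3.9898 = 93.84; share = 0.2643.

share on x = 0.2643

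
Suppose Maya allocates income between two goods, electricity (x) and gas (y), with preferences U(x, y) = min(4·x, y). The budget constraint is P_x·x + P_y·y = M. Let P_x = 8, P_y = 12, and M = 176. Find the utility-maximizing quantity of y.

With perfect complements, no substitution: consume in ratio x:y = 1:4.
Budget: P_x·x + P_y·4·x = M, so (P_x + 4·P_y)·x = M.
Demand: x*(P_x,P_y,M) = M/(P_x + 4·P_y), y* = 4·M/(P_x + 4·P_y).
Here 8 + 4·12 = 56, giving y* = 12.5714.

y* = 12.5714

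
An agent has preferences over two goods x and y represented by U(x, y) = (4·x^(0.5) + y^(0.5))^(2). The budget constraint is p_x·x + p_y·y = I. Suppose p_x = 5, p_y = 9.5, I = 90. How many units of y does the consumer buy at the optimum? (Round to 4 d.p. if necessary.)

y* = 0.3017

From the CES first-order condition, 4·(y/x)^(0.5) = p_x/p_y.
Hence y/x = ((1/4)·p_x/p_y)^(1/(0.5)), i.e. raised to the 2 power.
With the ratio pinned down, the budget gives x* = I/(p_x + p_y·(y/x)) and y* = (y/x)·x*.
Numerically y/x = 0.017313, so x* = 90/(5 + 9.5·0.017313) = 17.4268 and y* = 0.017313·17.4268 = 0.3017.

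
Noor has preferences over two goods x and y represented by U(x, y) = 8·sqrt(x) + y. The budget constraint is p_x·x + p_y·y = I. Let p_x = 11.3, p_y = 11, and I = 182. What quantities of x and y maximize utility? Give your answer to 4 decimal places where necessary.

x* = 15.1617, y* = 0.9702

Utility is quasi-linear in y; the FOC for x is 4/√x = p_x/p_y.
Solve: √x = 4·p_y/p_x, so x*(p_x,p_y) = (4·p_y/p_x)², and y* = (I − p_x·x*)/p_y.
Plugging in: x* = (4·11/11.3)² = 15.1617, y* = 0.9702.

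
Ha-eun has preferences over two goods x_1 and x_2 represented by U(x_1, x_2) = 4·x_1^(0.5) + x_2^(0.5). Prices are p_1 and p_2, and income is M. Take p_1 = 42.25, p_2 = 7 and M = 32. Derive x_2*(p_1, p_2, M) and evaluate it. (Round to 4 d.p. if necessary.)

MU_x_1 ∝ 4·x_1^(-0.5), MU_x_2 ∝ x_2^(-0.5), so MRS = 4·(x_2/x_1)^(0.5) = p_1/p_2.
Hence x_2/x_1 = ((1/4)·p_1/p_2)^(1/(0.5)), i.e. raised to the 2 power.
With the ratio pinned down, the budget gives x_1* = M/(p_1 + p_2·(x_2/x_1)) and x_2* = (x_2/x_1)·x_1*.
Numerically x_2/x_1 = 2.276865, so x_1* = 32/(42.25 + 7·2.276865) = 0.5499 and x_2* = 2.276865·0.5499 = 1.2521.

x_2* = 1.2521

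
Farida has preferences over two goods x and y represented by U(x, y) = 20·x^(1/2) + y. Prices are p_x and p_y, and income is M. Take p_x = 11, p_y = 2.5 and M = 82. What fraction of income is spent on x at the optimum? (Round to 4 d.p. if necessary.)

Set MRS = p_x/p_y: 10·x^(−1/2) = p_x/p_y.
Thus x* = (10·p_y/p_x)² — independent of M — with the rest of income spent on y.
Plugging in: x* = (10·2.5/11)² = 5.1653, y* = 10.0727.
Expenditure on x: 11·5.1653 = 56.8182; share = 0.6929.

share on x = 0.6929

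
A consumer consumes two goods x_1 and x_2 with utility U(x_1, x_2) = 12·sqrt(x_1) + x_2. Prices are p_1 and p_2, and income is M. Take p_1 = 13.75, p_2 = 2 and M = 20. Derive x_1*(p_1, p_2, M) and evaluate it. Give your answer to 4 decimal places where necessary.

x_1* = 0.7617

Set MRS = p_1/p_2: 6·x_1^(−1/2) = p_1/p_2.
Thus x_1* = (6·p_2/p_1)² — independent of M — with the rest of income spent on x_2.
Plugging in: x_1* = (6·2/13.75)² = 0.7617.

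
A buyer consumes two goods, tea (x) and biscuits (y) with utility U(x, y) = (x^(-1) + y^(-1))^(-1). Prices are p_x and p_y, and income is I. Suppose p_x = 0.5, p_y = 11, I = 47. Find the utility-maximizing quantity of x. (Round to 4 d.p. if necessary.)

x* = 16.519

MRS = MU_x/MU_y = (y/x)^(2). Set equal to p_x/p_y.
Hence y/x = (p_x/p_y)^(1/(2)), i.e. raised to the 0.5 power.
Substitute y = (y/x)·x into the budget: x* = I/(p_x + p_y·(y/x)).
Numerically y/x = 0.213201, so x* = 47/(0.5 + 11·0.213201) = 16.519.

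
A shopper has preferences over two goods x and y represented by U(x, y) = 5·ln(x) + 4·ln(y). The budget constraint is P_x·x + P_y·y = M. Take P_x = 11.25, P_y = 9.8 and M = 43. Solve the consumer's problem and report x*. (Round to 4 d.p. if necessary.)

x* = 2.1235

MU_x/MU_y = (5·y)/(4·x); tangency sets this equal to P_x/P_y.
So 5·P_y·y = 4·P_x·x; combined with the budget, a share 5/9 of income goes to x.
Demand: x*(P_x,P_y,M) = 5/9·M/P_x and y* = 4/9·M/P_y.
At P_x=11.25, P_y=9.8, M=43: x* = 5/9·43/11.25 = 2.1235.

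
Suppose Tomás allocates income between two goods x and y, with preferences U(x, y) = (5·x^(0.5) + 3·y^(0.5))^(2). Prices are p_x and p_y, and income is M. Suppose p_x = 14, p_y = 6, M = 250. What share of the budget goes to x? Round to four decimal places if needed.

share on x = 0.5435

From the CES first-order condition, (5/3)·(y/x)^(0.5) = p_x/p_y.
Solve for the ratio: y/x = [(3/5)·p_x/p_y]^(2).
Substitute y = (y/x)·x into the budget: x* = M/(p_x + p_y·(y/x)).
Numerically y/x = 1.96, so x* = 250/(14 + 6·1.96) = 9.705 and y* = 1.96·9.705 = 19.0217.
Expenditure on x: 14·9.705 = 135.8696; share = 0.5435.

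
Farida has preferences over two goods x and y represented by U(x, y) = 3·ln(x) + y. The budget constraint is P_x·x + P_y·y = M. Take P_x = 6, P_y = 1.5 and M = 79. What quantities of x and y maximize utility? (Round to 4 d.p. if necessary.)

Set MRS = P_x/P_y: (3/x)/1 = P_x/P_y.
So x*(P_x,P_y) = 3·P_y/P_x, independent of income; and y* = (M − 3·P_y)/P_y.
At the given prices: x* = 3·1.5/6 = 0.75, and y* = 49.6667.

x* = 0.75, y* = 49.6667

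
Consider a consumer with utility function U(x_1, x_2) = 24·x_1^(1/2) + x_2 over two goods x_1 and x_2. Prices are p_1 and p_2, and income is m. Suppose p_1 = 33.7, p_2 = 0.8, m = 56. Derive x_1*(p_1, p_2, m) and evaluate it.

x_1* = 0.0811

MU_x_1 = 12/√x_1, MU_x_2 = 1. Tangency: 12/√x_1 = p_1/p_2.
Thus x_1* = (12·p_2/p_1)² — independent of m — with the rest of income spent on x_2.
Plugging in: x_1* = (12·0.8/33.7)² = 0.0811.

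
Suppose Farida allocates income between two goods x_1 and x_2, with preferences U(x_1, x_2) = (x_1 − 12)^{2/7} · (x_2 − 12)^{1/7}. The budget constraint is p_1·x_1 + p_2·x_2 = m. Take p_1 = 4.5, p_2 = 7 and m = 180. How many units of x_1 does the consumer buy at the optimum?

This is Cobb-Douglas in (x_1−12, x_2−12): tangency gives 2/7·p_2·(x_2−12) = 1/7·p_1·(x_1−12).
Substituting into the budget: x_1* = 12 + 2/3·(m − 12·p_1 − 12·p_2)/p_1, and x_2* = 12 + 1/3·(…)/p_2.
Discretionary income = 180 − 12·4.5 − 12·7 = 42; x_1* = 12 + 2/3·42/4.5 = 18.2222.

x_1* = 18.2222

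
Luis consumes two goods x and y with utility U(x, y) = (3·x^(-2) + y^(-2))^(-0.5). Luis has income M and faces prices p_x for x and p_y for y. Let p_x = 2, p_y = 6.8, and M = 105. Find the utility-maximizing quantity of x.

x* = 20.4459

MU_x ∝ 3·x^(-3), MU_y ∝ y^(-3), so MRS = 3·(y/x)^(3) = p_x/p_y.
Hence y/x = ((1/3)·p_x/p_y)^(1/(3)), i.e. raised to the 1/3 power.
With the ratio pinned down, the budget gives x* = M/(p_x + p_y·(y/x)) and y* = (y/x)·x*.
Numerically y/x = 0.461105, so x* = 105/(2 + 6.8·0.461105) = 20.4459.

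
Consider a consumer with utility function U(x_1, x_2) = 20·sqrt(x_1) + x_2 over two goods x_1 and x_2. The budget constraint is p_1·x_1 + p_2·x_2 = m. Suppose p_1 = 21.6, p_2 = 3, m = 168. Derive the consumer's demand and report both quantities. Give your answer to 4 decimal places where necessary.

x_1* = 1.929, x_2* = 42.1111

Set MRS = p_1/p_2: 10·x_1^(−1/2) = p_1/p_2.
Thus x_1* = (10·p_2/p_1)² — independent of m — with the rest of income spent on x_2.
Plugging in: x_1* = (10·3/21.6)² = 1.929, x_2* = 42.1111.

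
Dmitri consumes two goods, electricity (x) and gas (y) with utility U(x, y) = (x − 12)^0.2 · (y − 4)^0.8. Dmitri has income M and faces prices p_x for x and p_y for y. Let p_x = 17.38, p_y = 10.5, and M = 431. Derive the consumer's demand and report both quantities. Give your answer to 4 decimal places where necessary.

x* = 14.0764, y* = 17.7478

Discretionary income = 431 − 12·17.38 − 4·10.5 = 180.44; x* = 12 + 0.2·180.44/17.38 = 14.0764; y* = 4 + 0.8·180.44/10.5 = 17.7478.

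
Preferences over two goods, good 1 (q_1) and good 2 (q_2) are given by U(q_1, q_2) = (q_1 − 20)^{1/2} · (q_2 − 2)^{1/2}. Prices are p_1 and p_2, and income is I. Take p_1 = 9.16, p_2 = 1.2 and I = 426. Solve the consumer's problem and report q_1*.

q_1* = 33.1223

Let q_1' = q_1−20, q_2' = q_2−2. MRS = q_2'/q_1' = p_1/p_2.
Substituting into the budget: q_1* = 20 + 0.5·(I − 20·p_1 − 2·p_2)/p_1, and q_2* = 2 + 0.5·(…)/p_2.
Discretionary income = 426 − 20·9.16 − 2·1.2 = 240.4; q_1* = 20 + 0.5·240.4/9.16 = 33.1223.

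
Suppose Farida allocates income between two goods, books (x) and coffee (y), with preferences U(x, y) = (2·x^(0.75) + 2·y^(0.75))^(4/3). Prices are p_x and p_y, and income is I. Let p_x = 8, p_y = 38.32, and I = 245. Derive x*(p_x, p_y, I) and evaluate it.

MRS = MU_x/MU_y = (y/x)^(0.25). Set equal to p_x/p_y.
Solve for the ratio: y/x = [p_x/p_y]^(4).
Substitute y = (y/x)·x into the budget: x* = I/(p_x + p_y·(y/x)).
Numerically y/x = 0.0019, so x* = 245/(8 + 38.32·0.0019) = 30.3489.

x* = 30.3489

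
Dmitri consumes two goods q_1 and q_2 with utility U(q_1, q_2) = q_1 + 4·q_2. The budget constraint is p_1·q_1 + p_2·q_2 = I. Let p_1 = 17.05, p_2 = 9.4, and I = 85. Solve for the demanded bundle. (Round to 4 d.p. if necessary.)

q_1* = 0, q_2* = 9.0426

Perfect substitutes: compare marginal utility per dollar. 1/p_1 vs 4/p_2 → 0.0587 vs 0.4255.
q_2 gives more utility per dollar, so spend all income on q_2: q_2* = I/p_2, q_1* = 0.
Numerically: q_1* = 0, q_2* = 9.0426.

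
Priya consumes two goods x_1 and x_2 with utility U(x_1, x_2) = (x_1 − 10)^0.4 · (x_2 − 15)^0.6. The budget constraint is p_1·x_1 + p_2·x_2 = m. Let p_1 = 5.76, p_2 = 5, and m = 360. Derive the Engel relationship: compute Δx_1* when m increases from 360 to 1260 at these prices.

Δx_1* = 62.5

Let x_1' = x_1−10, x_2' = x_2−15. MRS = (2/3)·x_2'/x_1' = p_1/p_2.
Substituting into the budget: x_1* = 10 + 0.4·(m − 10·p_1 − 15·p_2)/p_1, and x_2* = 15 + 0.6·(…)/p_2.
Discretionary income = 360 − 10·5.76 − 15·5 = 227.4; x_1* = 10 + 0.4·227.4/5.76 = 25.7917.
At m' = 1260: x_1* = 88.2917. Change: 88.2917 − 25.7917 = 62.5.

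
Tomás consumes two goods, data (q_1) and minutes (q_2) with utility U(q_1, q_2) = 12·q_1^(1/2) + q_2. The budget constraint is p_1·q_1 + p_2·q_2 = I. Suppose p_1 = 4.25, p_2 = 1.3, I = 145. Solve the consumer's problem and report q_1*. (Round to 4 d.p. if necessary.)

q_1* = 3.3683

MU_q_1 = 6/√q_1, MU_q_2 = 1. Tangency: 6/√q_1 = p_1/p_2.
Solve: √q_1 = 6·p_2/p_1, so q_1*(p_1,p_2) = (6·p_2/p_1)², and q_2* = (I − p_1·q_1*)/p_2.
Plugging in: q_1* = (6·1.3/4.25)² = 3.3683.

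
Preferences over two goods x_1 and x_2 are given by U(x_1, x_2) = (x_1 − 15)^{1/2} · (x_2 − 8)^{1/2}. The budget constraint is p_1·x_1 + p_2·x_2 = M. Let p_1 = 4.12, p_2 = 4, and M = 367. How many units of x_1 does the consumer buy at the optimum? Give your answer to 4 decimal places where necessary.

MRS = (x_2−8)/(x_1−15). Tangency with p_1/p_2 gives x_2−8 = (p_1/p_2)·(x_1−15).
Substituting into the budget: x_1* = 15 + 0.5·(M − 15·p_1 − 8·p_2)/p_1, and x_2* = 8 + 0.5·(…)/p_2.
Discretionary income = 367 − 15·4.12 − 8·4 = 273.2; x_1* = 15 + 0.5·273.2/4.12 = 48.1553.

x_1* = 48.1553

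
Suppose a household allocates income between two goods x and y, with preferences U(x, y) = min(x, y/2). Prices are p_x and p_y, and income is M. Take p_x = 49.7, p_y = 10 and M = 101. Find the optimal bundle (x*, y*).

x* = 1.4491, y* = 2.8981

Leontief preferences: the optimum is at the kink where x/1 = y/2, i.e. y = 2·x.
Budget: p_x·x + p_y·2·x = M, so (p_x + 2·p_y)·x = M.
Demand: x*(p_x,p_y,M) = M/(p_x + 2·p_y), y* = 2·M/(p_x + 2·p_y).
Here 49.7 + 2·10 = 69.7, giving x* = 1.4491 and y* = 2.8981.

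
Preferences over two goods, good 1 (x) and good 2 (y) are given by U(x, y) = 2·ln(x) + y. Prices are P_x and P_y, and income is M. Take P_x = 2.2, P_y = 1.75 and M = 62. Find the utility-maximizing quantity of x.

So x*(P_x,P_y) = 2·P_y/P_x, independent of income; and y* = (M − 2·P_y)/P_y.
At the given prices: x* = 2·1.75/2.2 = 1.5909.

x* = 1.5909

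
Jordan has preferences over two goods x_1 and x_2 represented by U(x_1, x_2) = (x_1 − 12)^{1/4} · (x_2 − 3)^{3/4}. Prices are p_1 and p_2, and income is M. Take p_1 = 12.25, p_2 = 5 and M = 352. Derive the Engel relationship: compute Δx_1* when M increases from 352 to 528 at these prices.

Δx_1* = 3.5918

MRS = (1/3)·(x_2−3)/(x_1−12). Tangency with p_1/p_2 gives x_2−3 = 3·(p_1/p_2)·(x_1−12).
After buying the subsistence bundle (12, 3), a share 0.25 of the remaining income goes to x_1: x_1* = 12 + 0.25·(M − 12p_1 − 3p_2)/p_1.
Discretionary income = 352 − 12·12.25 − 3·5 = 190; x_1* = 12 + 0.25·190/12.25 = 15.8776.
At M' = 528: x_1* = 19.4694. Change: 19.4694 − 15.8776 = 3.5918.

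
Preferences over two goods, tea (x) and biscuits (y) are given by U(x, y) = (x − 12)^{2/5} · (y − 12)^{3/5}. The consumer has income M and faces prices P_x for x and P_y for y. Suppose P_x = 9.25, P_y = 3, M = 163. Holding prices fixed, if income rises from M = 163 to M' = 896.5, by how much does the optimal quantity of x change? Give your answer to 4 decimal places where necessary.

Let x' = x−12, y' = y−12. MRS = (2/3)·y'/x' = P_x/P_y.
After buying the subsistence bundle (12, 12), a share 0.4 of the remaining income goes to x: x* = 12 + 0.4·(M − 12P_x − 12P_y)/P_x.
Discretionary income = 163 − 12·9.25 − 12·3 = 16; x* = 12 + 0.4·16/9.25 = 12.6919.
At M' = 896.5: x* = 44.4108. Change: 44.4108 − 12.6919 = 31.7189.

Δx* = 31.7189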